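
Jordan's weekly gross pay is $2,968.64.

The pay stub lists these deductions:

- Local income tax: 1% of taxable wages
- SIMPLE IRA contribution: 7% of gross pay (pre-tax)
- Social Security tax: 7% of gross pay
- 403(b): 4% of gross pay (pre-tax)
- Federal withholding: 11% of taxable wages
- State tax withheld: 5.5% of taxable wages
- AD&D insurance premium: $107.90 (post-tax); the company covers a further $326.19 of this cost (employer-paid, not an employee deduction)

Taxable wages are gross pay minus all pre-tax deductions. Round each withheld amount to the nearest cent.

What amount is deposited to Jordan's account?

$1,864.03

403(b): $2,968.64 × 0.04 = $118.75
SIMPLE IRA contribution: $2,968.64 × 0.07 = $207.80
Pre-tax total = $118.75 + $207.80 = $326.55
Taxable wages = $2,968.64 − $326.55 = $2,642.09
Local income tax: $2,642.09 × 0.01 = $26.42
State tax withheld: $2,642.09 × 0.055 = $145.31
Federal withholding: $2,642.09 × 0.11 = $290.63
Social Security tax: $2,968.64 × 0.07 = $207.80
AD&D insurance premium: $107.90
(Employer's $326.19 toward AD&D insurance premium is not withheld from the employee.)
Total deductions = $118.75 + $207.80 + $26.42 + $145.31 + $290.63 + $207.80 + $107.90 = $1,104.61
Net pay = $2,968.64 − $1,104.61 = $1,864.03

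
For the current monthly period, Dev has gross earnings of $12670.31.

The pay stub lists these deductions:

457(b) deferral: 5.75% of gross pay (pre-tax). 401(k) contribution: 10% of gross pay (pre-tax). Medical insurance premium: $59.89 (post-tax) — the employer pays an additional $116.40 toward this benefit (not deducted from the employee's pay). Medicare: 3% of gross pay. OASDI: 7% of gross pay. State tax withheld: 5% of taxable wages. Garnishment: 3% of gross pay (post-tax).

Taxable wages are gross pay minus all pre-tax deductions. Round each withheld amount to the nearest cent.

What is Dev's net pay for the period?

457(b) deferral: $12670.31 × 0.0575 = $728.54
401(k) contribution: $12670.31 × 0.1 = $1267.03
Pre-tax total = $728.54 + $1267.03 = $1995.57
Taxable wages = $12670.31 − $1995.57 = $10674.74
State tax withheld: $10674.74 × 0.05 = $533.74
Medicare: $12670.31 × 0.03 = $380.11
OASDI: $12670.31 × 0.07 = $886.92
Garnishment: $12670.31 × 0.03 = $380.11
Medical insurance premium: $59.89
(Employer's $116.40 toward medical insurance premium is not withheld from the employee.)
Total deductions = $728.54 + $1267.03 + $533.74 + $380.11 + $886.92 + $380.11 + $59.89 = $4236.34
Net pay = $12670.31 − $4236.34 = $8433.97

$8433.97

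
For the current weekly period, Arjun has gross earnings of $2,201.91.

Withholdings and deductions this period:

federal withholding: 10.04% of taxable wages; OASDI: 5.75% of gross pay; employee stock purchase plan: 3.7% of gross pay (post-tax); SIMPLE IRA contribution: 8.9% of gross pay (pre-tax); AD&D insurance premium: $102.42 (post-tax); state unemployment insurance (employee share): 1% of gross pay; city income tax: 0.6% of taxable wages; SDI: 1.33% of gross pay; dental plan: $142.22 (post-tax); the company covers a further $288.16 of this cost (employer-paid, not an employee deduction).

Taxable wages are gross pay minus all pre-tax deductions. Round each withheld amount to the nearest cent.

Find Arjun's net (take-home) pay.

SIMPLE IRA contribution: $2,201.91 × 0.089 = $195.97
Taxable wages = $2,201.91 − $195.97 = $2,005.94
City income tax: $2,005.94 × 0.006 = $12.04
Federal withholding: $2,005.94 × 0.1004 = $201.40
SDI: $2,201.91 × 0.0133 = $29.29
State unemployment insurance (employee share): $2,201.91 × 0.01 = $22.02
OASDI: $2,201.91 × 0.0575 = $126.61
Dental plan: $142.22
Employee stock purchase plan: $2,201.91 × 0.037 = $81.47
AD&D insurance premium: $102.42
(Employer's $288.16 toward dental plan is not withheld from the employee.)
Total deductions = $195.97 + $12.04 + $201.40 + $29.29 + $22.02 + $126.61 + $142.22 + $81.47 + $102.42 = $913.44
Net pay = $2,201.91 − $913.44 = $1,288.47

$1,288.47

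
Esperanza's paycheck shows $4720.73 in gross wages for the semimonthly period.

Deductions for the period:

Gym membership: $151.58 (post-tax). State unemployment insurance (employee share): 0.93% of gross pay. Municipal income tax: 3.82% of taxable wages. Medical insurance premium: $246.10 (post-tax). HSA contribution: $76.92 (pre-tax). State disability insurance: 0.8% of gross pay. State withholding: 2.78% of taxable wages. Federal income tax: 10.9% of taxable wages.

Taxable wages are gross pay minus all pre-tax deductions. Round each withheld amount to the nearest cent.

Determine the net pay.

$3351.79

HSA contribution: $76.92
Taxable wages = $4720.73 − $76.92 = $4643.81
Municipal income tax: $4643.81 × 0.0382 = $177.39
Federal income tax: $4643.81 × 0.109 = $506.18
State withholding: $4643.81 × 0.0278 = $129.10
State unemployment insurance (employee share): $4720.73 × 0.0093 = $43.90
State disability insurance: $4720.73 × 0.008 = $37.77
Medical insurance premium: $246.10
Gym membership: $151.58
Total deductions = $76.92 + $177.39 + $506.18 + $129.10 + $43.90 + $37.77 + $246.10 + $151.58 = $1368.94
Net pay = $4720.73 − $1368.94 = $3351.79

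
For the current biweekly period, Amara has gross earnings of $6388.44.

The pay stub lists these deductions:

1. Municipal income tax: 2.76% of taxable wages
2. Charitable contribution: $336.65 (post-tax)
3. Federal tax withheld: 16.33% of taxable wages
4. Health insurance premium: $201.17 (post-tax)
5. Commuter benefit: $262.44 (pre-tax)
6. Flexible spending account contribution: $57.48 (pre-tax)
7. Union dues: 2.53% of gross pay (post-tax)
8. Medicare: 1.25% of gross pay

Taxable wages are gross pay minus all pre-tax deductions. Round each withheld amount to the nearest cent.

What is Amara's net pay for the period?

$4130.73

Commuter benefit: $262.44
Flexible spending account contribution: $57.48
Pre-tax total = $262.44 + $57.48 = $319.92
Taxable wages = $6388.44 − $319.92 = $6068.52
Municipal income tax: $6068.52 × 0.0276 = $167.49
Federal tax withheld: $6068.52 × 0.1633 = $990.99
Medicare: $6388.44 × 0.0125 = $79.86
Charitable contribution: $336.65
Union dues: $6388.44 × 0.0253 = $161.63
Health insurance premium: $201.17
Total deductions = $262.44 + $57.48 + $167.49 + $990.99 + $79.86 + $336.65 + $161.63 + $201.17 = $2257.71
Net pay = $6388.44 − $2257.71 = $4130.73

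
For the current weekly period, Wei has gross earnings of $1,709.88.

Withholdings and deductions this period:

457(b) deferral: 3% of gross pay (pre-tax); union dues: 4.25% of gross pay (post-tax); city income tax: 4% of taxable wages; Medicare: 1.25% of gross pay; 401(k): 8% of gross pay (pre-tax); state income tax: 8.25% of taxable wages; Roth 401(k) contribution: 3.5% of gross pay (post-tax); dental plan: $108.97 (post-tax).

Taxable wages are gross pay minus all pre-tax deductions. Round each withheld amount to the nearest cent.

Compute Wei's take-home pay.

457(b) deferral: $1,709.88 × 0.03 = $51.30
401(k): $1,709.88 × 0.08 = $136.79
Pre-tax total = $51.30 + $136.79 = $188.09
Taxable wages = $1,709.88 − $188.09 = $1,521.79
City income tax: $1,521.79 × 0.04 = $60.87
State income tax: $1,521.79 × 0.0825 = $125.55
Medicare: $1,709.88 × 0.0125 = $21.37
Union dues: $1,709.88 × 0.0425 = $72.67
Roth 401(k) contribution: $1,709.88 × 0.035 = $59.85
Dental plan: $108.97
Total deductions = $51.30 + $136.79 + $60.87 + $125.55 + $21.37 + $72.67 + $59.85 + $108.97 = $637.37
Net pay = $1,709.88 − $637.37 = $1,072.51

$1,072.51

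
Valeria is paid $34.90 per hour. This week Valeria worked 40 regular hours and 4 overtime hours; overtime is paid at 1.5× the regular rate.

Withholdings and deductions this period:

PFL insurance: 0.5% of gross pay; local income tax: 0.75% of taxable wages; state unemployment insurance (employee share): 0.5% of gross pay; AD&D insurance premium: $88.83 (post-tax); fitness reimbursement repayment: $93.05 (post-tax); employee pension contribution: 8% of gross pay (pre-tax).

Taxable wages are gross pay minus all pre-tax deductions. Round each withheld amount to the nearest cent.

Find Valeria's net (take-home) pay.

$1,267.95

Regular pay: 40 × $34.90 = $1,396.00
Overtime pay: 4 × $34.90 × 1.5 = $209.40
Gross pay = $1,396.00 + $209.40 = $1,605.40
Employee pension contribution: $1,605.40 × 0.08 = $128.43
Taxable wages = $1,605.40 − $128.43 = $1,476.97
Local income tax: $1,476.97 × 0.0075 = $11.08
State unemployment insurance (employee share): $1,605.40 × 0.005 = $8.03
PFL insurance: $1,605.40 × 0.005 = $8.03
AD&D insurance premium: $88.83
Fitness reimbursement repayment: $93.05
Total deductions = $128.43 + $11.08 + $8.03 + $8.03 + $88.83 + $93.05 = $337.45
Net pay = $1,605.40 − $337.45 = $1,267.95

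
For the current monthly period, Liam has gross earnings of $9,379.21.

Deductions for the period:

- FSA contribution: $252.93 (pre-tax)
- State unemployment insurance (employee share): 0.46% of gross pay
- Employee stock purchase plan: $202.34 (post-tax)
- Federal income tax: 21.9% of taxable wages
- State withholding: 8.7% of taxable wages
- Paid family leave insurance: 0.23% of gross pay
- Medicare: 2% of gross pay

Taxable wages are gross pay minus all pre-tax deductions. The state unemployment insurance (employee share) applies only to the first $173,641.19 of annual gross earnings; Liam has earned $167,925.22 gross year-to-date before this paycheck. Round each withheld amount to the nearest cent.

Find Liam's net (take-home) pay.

FSA contribution: $252.93
Taxable wages = $9,379.21 − $252.93 = $9,126.28
State withholding: $9,126.28 × 0.087 = $793.99
Federal income tax: $9,126.28 × 0.219 = $1,998.66
State unemployment insurance (employee share): only $173,641.19 − $167,925.22 = $5,715.97 of this check is subject → $5,715.97 × 0.0046 = $26.29
Medicare: $9,379.21 × 0.02 = $187.58
Paid family leave insurance: $9,379.21 × 0.0023 = $21.57
Employee stock purchase plan: $202.34
Total deductions = $252.93 + $793.99 + $1,998.66 + $26.29 + $187.58 + $21.57 + $202.34 = $3,483.36
Net pay = $9,379.21 − $3,483.36 = $5,895.85

$5,895.85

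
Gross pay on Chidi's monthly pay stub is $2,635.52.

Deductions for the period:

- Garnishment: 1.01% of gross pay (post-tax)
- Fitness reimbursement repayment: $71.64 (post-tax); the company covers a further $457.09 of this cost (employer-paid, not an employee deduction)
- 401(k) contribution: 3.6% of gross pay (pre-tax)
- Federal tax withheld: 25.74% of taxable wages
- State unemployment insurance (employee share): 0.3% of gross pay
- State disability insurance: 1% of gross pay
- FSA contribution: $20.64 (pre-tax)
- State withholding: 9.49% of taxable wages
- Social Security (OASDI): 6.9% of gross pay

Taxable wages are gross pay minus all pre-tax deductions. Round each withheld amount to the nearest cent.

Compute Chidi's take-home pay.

FSA contribution: $20.64
401(k) contribution: $2,635.52 × 0.036 = $94.88
Pre-tax total = $20.64 + $94.88 = $115.52
Taxable wages = $2,635.52 − $115.52 = $2,520.00
State withholding: $2,520.00 × 0.0949 = $239.15
Federal tax withheld: $2,520.00 × 0.2574 = $648.65
State disability insurance: $2,635.52 × 0.01 = $26.36
State unemployment insurance (employee share): $2,635.52 × 0.003 = $7.91
Social Security (OASDI): $2,635.52 × 0.069 = $181.85
Fitness reimbursement repayment: $71.64
Garnishment: $2,635.52 × 0.0101 = $26.62
(Employer's $457.09 toward fitness reimbursement repayment is not withheld from the employee.)
Total deductions = $20.64 + $94.88 + $239.15 + $648.65 + $26.36 + $7.91 + $181.85 + $71.64 + $26.62 = $1,317.70
Net pay = $2,635.52 − $1,317.70 = $1,317.82

$1,317.82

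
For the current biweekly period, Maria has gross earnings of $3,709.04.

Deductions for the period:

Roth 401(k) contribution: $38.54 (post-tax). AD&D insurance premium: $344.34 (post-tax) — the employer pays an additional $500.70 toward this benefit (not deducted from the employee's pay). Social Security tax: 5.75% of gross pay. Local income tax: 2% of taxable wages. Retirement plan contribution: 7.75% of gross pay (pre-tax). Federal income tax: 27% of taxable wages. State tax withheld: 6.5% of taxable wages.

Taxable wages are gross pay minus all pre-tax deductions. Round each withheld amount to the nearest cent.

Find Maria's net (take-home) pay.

Retirement plan contribution: $3,709.04 × 0.0775 = $287.45
Taxable wages = $3,709.04 − $287.45 = $3,421.59
Federal income tax: $3,421.59 × 0.27 = $923.83
State tax withheld: $3,421.59 × 0.065 = $222.40
Local income tax: $3,421.59 × 0.02 = $68.43
Social Security tax: $3,709.04 × 0.0575 = $213.27
AD&D insurance premium: $344.34
Roth 401(k) contribution: $38.54
(Employer's $500.70 toward AD&D insurance premium is not withheld from the employee.)
Total deductions = $287.45 + $923.83 + $222.40 + $68.43 + $213.27 + $344.34 + $38.54 = $2,098.26
Net pay = $3,709.04 − $2,098.26 = $1,610.78

$1,610.78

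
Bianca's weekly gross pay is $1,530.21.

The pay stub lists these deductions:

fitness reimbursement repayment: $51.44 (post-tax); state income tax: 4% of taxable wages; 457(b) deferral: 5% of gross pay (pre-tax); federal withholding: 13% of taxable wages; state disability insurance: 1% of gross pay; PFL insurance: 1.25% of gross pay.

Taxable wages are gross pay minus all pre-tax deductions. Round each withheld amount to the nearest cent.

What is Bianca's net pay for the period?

$1,120.70

457(b) deferral: $1,530.21 × 0.05 = $76.51
Taxable wages = $1,530.21 − $76.51 = $1,453.70
State income tax: $1,453.70 × 0.04 = $58.15
Federal withholding: $1,453.70 × 0.13 = $188.98
State disability insurance: $1,530.21 × 0.01 = $15.30
PFL insurance: $1,530.21 × 0.0125 = $19.13
Fitness reimbursement repayment: $51.44
Total deductions = $76.51 + $58.15 + $188.98 + $15.30 + $19.13 + $51.44 = $409.51
Net pay = $1,530.21 − $409.51 = $1,120.70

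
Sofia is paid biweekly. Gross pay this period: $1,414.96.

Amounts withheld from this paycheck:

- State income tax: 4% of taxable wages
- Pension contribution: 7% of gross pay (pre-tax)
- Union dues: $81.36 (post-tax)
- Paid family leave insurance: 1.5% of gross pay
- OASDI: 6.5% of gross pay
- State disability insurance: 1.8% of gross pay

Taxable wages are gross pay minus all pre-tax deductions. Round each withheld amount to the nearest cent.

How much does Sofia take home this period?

$1,043.25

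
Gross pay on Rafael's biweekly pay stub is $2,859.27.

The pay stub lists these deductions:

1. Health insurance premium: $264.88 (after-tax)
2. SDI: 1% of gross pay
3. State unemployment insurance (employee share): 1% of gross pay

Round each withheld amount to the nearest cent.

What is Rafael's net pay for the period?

SDI: $2,859.27 × 0.01 = $28.59
State unemployment insurance (employee share): $2,859.27 × 0.01 = $28.59
Health insurance premium: $264.88
Total deductions = $28.59 + $28.59 + $264.88 = $322.06
Net pay = $2,859.27 − $322.06 = $2,537.21

$2,537.21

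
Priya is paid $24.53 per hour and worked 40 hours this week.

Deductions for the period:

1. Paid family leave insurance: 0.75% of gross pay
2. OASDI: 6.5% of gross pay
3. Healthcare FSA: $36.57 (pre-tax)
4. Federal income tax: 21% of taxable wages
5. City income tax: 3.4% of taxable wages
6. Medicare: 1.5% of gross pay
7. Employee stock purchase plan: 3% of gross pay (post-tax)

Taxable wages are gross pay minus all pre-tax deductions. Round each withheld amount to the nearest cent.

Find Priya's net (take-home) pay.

$598.84

Gross pay: 40 × $24.53 = $981.20
Healthcare FSA: $36.57
Taxable wages = $981.20 − $36.57 = $944.63
City income tax: $944.63 × 0.034 = $32.12
Federal income tax: $944.63 × 0.21 = $198.37
OASDI: $981.20 × 0.065 = $63.78
Paid family leave insurance: $981.20 × 0.0075 = $7.36
Medicare: $981.20 × 0.015 = $14.72
Employee stock purchase plan: $981.20 × 0.03 = $29.44
Total deductions = $36.57 + $32.12 + $198.37 + $63.78 + $7.36 + $14.72 + $29.44 = $382.36
Net pay = $981.20 − $382.36 = $598.84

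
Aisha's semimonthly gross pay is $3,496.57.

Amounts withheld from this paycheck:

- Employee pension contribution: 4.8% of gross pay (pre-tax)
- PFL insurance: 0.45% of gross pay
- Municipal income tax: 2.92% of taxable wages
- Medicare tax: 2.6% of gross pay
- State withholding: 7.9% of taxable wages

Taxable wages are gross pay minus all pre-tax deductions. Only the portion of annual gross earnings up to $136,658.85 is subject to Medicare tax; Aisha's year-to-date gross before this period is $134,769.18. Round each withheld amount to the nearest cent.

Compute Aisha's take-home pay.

Employee pension contribution: $3,496.57 × 0.048 = $167.84
Taxable wages = $3,496.57 − $167.84 = $3,328.73
Municipal income tax: $3,328.73 × 0.0292 = $97.20
State withholding: $3,328.73 × 0.079 = $262.97
Medicare tax: only $136,658.85 − $134,769.18 = $1,889.67 of this check is subject → $1,889.67 × 0.026 = $49.13
PFL insurance: $3,496.57 × 0.0045 = $15.73
Total deductions = $167.84 + $97.20 + $262.97 + $49.13 + $15.73 = $592.87
Net pay = $3,496.57 − $592.87 = $2,903.70

$2,903.70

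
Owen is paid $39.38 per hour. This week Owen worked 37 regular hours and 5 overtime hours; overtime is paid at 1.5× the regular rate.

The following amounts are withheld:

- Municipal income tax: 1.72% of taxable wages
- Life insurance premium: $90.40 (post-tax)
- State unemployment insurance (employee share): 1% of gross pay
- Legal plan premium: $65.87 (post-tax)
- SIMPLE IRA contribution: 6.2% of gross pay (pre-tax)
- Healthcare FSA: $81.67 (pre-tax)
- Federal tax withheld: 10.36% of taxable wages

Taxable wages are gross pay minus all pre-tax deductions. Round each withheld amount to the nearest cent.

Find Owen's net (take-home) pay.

Regular pay: 37 × $39.38 = $1,457.06
Overtime pay: 5 × $39.38 × 1.5 = $295.35
Gross pay = $1,457.06 + $295.35 = $1,752.41
Healthcare FSA: $81.67
SIMPLE IRA contribution: $1,752.41 × 0.062 = $108.65
Pre-tax total = $81.67 + $108.65 = $190.32
Taxable wages = $1,752.41 − $190.32 = $1,562.09
Federal tax withheld: $1,562.09 × 0.1036 = $161.83
Municipal income tax: $1,562.09 × 0.0172 = $26.87
State unemployment insurance (employee share): $1,752.41 × 0.01 = $17.52
Legal plan premium: $65.87
Life insurance premium: $90.40
Total deductions = $81.67 + $108.65 + $161.83 + $26.87 + $17.52 + $65.87 + $90.40 = $552.81
Net pay = $1,752.41 − $552.81 = $1,199.60

$1,199.60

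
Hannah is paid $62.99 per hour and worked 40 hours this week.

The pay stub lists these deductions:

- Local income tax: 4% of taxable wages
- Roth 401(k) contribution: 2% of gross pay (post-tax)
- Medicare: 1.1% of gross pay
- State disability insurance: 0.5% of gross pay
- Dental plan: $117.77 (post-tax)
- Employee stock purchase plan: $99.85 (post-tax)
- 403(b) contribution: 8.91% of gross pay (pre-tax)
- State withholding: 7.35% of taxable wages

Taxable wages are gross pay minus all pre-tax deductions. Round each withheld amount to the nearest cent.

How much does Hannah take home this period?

$1726.28

Gross pay: 40 × $62.99 = $2519.60
403(b) contribution: $2519.60 × 0.0891 = $224.50
Taxable wages = $2519.60 − $224.50 = $2295.10
State withholding: $2295.10 × 0.0735 = $168.69
Local income tax: $2295.10 × 0.04 = $91.80
State disability insurance: $2519.60 × 0.005 = $12.60
Medicare: $2519.60 × 0.011 = $27.72
Roth 401(k) contribution: $2519.60 × 0.02 = $50.39
Dental plan: $117.77
Employee stock purchase plan: $99.85
Total deductions = $224.50 + $168.69 + $91.80 + $12.60 + $27.72 + $50.39 + $117.77 + $99.85 = $793.32
Net pay = $2519.60 − $793.32 = $1726.28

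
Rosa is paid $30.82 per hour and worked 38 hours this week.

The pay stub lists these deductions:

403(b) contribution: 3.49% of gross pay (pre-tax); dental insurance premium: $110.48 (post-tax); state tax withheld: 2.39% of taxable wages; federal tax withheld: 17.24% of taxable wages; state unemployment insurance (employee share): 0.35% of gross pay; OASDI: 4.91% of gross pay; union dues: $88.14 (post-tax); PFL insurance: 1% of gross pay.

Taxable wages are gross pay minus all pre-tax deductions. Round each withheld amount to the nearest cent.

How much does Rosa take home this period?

Gross pay: 38 × $30.82 = $1,171.16
403(b) contribution: $1,171.16 × 0.0349 = $40.87
Taxable wages = $1,171.16 − $40.87 = $1,130.29
Federal tax withheld: $1,130.29 × 0.1724 = $194.86
State tax withheld: $1,130.29 × 0.0239 = $27.01
State unemployment insurance (employee share): $1,171.16 × 0.0035 = $4.10
OASDI: $1,171.16 × 0.0491 = $57.50
PFL insurance: $1,171.16 × 0.01 = $11.71
Union dues: $88.14
Dental insurance premium: $110.48
Total deductions = $40.87 + $194.86 + $27.01 + $4.10 + $57.50 + $11.71 + $88.14 + $110.48 = $534.67
Net pay = $1,171.16 − $534.67 = $636.49

$636.49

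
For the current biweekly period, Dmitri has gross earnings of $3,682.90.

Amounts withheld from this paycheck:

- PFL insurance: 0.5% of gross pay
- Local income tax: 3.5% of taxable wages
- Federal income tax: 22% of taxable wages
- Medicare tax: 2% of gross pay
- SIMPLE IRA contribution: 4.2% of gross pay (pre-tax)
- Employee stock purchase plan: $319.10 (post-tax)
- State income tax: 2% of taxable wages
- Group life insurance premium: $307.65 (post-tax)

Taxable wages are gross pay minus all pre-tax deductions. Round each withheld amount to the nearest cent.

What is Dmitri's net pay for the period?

$1,839.14

SIMPLE IRA contribution: $3,682.90 × 0.042 = $154.68
Taxable wages = $3,682.90 − $154.68 = $3,528.22
State income tax: $3,528.22 × 0.02 = $70.56
Federal income tax: $3,528.22 × 0.22 = $776.21
Local income tax: $3,528.22 × 0.035 = $123.49
Medicare tax: $3,682.90 × 0.02 = $73.66
PFL insurance: $3,682.90 × 0.005 = $18.41
Employee stock purchase plan: $319.10
Group life insurance premium: $307.65
Total deductions = $154.68 + $70.56 + $776.21 + $123.49 + $73.66 + $18.41 + $319.10 + $307.65 = $1,843.76
Net pay = $3,682.90 − $1,843.76 = $1,839.14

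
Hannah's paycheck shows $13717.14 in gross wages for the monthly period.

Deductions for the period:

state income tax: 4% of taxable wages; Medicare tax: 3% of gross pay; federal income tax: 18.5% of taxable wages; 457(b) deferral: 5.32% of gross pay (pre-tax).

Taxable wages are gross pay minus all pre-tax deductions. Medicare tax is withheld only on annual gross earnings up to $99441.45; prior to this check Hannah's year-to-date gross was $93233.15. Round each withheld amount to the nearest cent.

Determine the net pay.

$9878.97

457(b) deferral: $13717.14 × 0.0532 = $729.75
Taxable wages = $13717.14 − $729.75 = $12987.39
State income tax: $12987.39 × 0.04 = $519.50
Federal income tax: $12987.39 × 0.185 = $2402.67
Medicare tax: only $99441.45 − $93233.15 = $6208.30 of this check is subject → $6208.30 × 0.03 = $186.25
Total deductions = $729.75 + $519.50 + $2402.67 + $186.25 = $3838.17
Net pay = $13717.14 − $3838.17 = $9878.97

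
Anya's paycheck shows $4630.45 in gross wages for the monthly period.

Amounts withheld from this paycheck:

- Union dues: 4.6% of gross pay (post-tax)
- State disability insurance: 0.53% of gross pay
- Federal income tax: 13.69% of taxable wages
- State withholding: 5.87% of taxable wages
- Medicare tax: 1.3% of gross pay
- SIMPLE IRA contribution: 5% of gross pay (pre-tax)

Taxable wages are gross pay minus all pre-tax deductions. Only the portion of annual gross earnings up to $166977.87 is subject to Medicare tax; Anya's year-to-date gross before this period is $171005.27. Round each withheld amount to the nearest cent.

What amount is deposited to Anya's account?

SIMPLE IRA contribution: $4630.45 × 0.05 = $231.52
Taxable wages = $4630.45 − $231.52 = $4398.93
State withholding: $4398.93 × 0.0587 = $258.22
Federal income tax: $4398.93 × 0.1369 = $602.21
Medicare tax: annual cap $166977.87 already reached (YTD $171005.27), so $0.00
State disability insurance: $4630.45 × 0.0053 = $24.54
Union dues: $4630.45 × 0.046 = $213.00
Total deductions = $231.52 + $258.22 + $602.21 + $0.00 + $24.54 + $213.00 = $1329.49
Net pay = $4630.45 − $1329.49 = $3300.96

$3300.96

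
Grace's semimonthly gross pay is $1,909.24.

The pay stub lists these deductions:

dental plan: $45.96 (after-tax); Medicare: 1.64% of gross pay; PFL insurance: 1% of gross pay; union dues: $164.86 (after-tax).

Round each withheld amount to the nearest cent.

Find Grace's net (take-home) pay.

$1,648.02

Medicare: $1,909.24 × 0.0164 = $31.31
PFL insurance: $1,909.24 × 0.01 = $19.09
Union dues: $164.86
Dental plan: $45.96
Total deductions = $31.31 + $19.09 + $164.86 + $45.96 = $261.22
Net pay = $1,909.24 − $261.22 = $1,648.02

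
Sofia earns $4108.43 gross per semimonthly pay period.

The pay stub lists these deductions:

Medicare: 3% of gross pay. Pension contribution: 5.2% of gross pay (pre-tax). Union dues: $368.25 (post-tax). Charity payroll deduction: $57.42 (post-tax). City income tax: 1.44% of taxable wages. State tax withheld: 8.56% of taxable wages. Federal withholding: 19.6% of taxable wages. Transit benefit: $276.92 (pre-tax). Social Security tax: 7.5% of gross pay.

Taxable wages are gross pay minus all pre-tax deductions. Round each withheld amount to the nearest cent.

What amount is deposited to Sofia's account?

$1689.93

Transit benefit: $276.92
Pension contribution: $4108.43 × 0.052 = $213.64
Pre-tax total = $276.92 + $213.64 = $490.56
Taxable wages = $4108.43 − $490.56 = $3617.87
City income tax: $3617.87 × 0.0144 = $52.10
State tax withheld: $3617.87 × 0.0856 = $309.69
Federal withholding: $3617.87 × 0.196 = $709.10
Medicare: $4108.43 × 0.03 = $123.25
Social Security tax: $4108.43 × 0.075 = $308.13
Union dues: $368.25
Charity payroll deduction: $57.42
Total deductions = $276.92 + $213.64 + $52.10 + $309.69 + $709.10 + $123.25 + $308.13 + $368.25 + $57.42 = $2418.50
Net pay = $4108.43 − $2418.50 = $1689.93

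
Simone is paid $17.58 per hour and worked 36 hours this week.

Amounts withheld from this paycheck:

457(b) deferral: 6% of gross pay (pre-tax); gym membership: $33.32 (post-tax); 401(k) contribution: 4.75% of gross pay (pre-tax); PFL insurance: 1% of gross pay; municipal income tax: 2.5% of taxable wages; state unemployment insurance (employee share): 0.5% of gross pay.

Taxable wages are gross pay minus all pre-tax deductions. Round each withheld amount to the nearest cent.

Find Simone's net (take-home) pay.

Gross pay: 36 × $17.58 = $632.88
457(b) deferral: $632.88 × 0.06 = $37.97
401(k) contribution: $632.88 × 0.0475 = $30.06
Pre-tax total = $37.97 + $30.06 = $68.03
Taxable wages = $632.88 − $68.03 = $564.85
Municipal income tax: $564.85 × 0.025 = $14.12
PFL insurance: $632.88 × 0.01 = $6.33
State unemployment insurance (employee share): $632.88 × 0.005 = $3.16
Gym membership: $33.32
Total deductions = $37.97 + $30.06 + $14.12 + $6.33 + $3.16 + $33.32 = $124.96
Net pay = $632.88 − $124.96 = $507.92

$507.92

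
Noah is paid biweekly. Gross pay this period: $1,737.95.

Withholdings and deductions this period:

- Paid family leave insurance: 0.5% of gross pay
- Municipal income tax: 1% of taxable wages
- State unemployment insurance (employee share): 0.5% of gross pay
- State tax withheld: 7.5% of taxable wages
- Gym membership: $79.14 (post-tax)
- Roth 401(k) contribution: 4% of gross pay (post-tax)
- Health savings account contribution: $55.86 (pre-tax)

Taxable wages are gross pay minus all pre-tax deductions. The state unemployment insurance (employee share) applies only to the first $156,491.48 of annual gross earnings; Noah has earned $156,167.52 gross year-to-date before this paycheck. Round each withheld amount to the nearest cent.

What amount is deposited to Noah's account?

$1,380.14

Health savings account contribution: $55.86
Taxable wages = $1,737.95 − $55.86 = $1,682.09
State tax withheld: $1,682.09 × 0.075 = $126.16
Municipal income tax: $1,682.09 × 0.01 = $16.82
Paid family leave insurance: $1,737.95 × 0.005 = $8.69
State unemployment insurance (employee share): only $156,491.48 − $156,167.52 = $323.96 of this check is subject → $323.96 × 0.005 = $1.62
Gym membership: $79.14
Roth 401(k) contribution: $1,737.95 × 0.04 = $69.52
Total deductions = $55.86 + $126.16 + $16.82 + $8.69 + $1.62 + $79.14 + $69.52 = $357.81
Net pay = $1,737.95 − $357.81 = $1,380.14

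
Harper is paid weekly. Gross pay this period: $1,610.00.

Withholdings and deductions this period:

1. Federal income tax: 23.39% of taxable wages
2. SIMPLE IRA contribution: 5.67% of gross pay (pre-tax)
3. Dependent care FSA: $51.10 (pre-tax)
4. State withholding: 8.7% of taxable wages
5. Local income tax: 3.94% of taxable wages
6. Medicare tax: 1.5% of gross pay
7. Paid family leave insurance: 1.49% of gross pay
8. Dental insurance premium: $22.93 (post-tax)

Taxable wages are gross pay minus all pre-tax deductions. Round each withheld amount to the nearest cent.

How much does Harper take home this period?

$867.77

SIMPLE IRA contribution: $1,610.00 × 0.0567 = $91.29
Dependent care FSA: $51.10
Pre-tax total = $91.29 + $51.10 = $142.39
Taxable wages = $1,610.00 − $142.39 = $1,467.61
Local income tax: $1,467.61 × 0.0394 = $57.82
Federal income tax: $1,467.61 × 0.2339 = $343.27
State withholding: $1,467.61 × 0.087 = $127.68
Medicare tax: $1,610.00 × 0.015 = $24.15
Paid family leave insurance: $1,610.00 × 0.0149 = $23.99
Dental insurance premium: $22.93
Total deductions = $91.29 + $51.10 + $57.82 + $343.27 + $127.68 + $24.15 + $23.99 + $22.93 = $742.23
Net pay = $1,610.00 − $742.23 = $867.77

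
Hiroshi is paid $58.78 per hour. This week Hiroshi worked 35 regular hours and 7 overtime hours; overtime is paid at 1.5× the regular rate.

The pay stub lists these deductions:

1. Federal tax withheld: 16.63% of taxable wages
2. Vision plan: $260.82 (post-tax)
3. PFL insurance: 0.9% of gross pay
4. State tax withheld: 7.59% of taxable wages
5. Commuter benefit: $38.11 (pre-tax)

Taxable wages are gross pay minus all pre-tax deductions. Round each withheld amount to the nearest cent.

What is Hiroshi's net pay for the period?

$1712.96

Regular pay: 35 × $58.78 = $2057.30
Overtime pay: 7 × $58.78 × 1.5 = $617.19
Gross pay = $2057.30 + $617.19 = $2674.49
Commuter benefit: $38.11
Taxable wages = $2674.49 − $38.11 = $2636.38
State tax withheld: $2636.38 × 0.0759 = $200.10
Federal tax withheld: $2636.38 × 0.1663 = $438.43
PFL insurance: $2674.49 × 0.009 = $24.07
Vision plan: $260.82
Total deductions = $38.11 + $200.10 + $438.43 + $24.07 + $260.82 = $961.53
Net pay = $2674.49 − $961.53 = $1712.96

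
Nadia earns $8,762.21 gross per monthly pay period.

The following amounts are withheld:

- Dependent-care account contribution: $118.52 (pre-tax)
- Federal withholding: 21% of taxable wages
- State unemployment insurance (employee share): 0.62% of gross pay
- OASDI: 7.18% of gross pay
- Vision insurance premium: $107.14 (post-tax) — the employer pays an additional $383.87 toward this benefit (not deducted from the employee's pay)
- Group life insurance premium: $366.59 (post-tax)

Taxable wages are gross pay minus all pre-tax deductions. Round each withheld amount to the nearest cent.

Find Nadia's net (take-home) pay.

$5,671.33

Dependent-care account contribution: $118.52
Taxable wages = $8,762.21 − $118.52 = $8,643.69
Federal withholding: $8,643.69 × 0.21 = $1,815.17
State unemployment insurance (employee share): $8,762.21 × 0.0062 = $54.33
OASDI: $8,762.21 × 0.0718 = $629.13
Group life insurance premium: $366.59
Vision insurance premium: $107.14
(Employer's $383.87 toward vision insurance premium is not withheld from the employee.)
Total deductions = $118.52 + $1,815.17 + $54.33 + $629.13 + $366.59 + $107.14 = $3,090.88
Net pay = $8,762.21 − $3,090.88 = $5,671.33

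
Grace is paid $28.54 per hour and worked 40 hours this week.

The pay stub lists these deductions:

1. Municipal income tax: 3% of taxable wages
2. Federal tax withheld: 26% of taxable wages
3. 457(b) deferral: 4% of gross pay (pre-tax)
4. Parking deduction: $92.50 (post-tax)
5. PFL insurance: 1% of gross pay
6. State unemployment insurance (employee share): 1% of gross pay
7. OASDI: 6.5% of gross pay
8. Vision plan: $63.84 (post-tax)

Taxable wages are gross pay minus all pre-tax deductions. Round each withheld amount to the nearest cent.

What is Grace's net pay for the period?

$524.74

Gross pay: 40 × $28.54 = $1141.60
457(b) deferral: $1141.60 × 0.04 = $45.66
Taxable wages = $1141.60 − $45.66 = $1095.94
Municipal income tax: $1095.94 × 0.03 = $32.88
Federal tax withheld: $1095.94 × 0.26 = $284.94
State unemployment insurance (employee share): $1141.60 × 0.01 = $11.42
PFL insurance: $1141.60 × 0.01 = $11.42
OASDI: $1141.60 × 0.065 = $74.20
Parking deduction: $92.50
Vision plan: $63.84
Total deductions = $45.66 + $32.88 + $284.94 + $11.42 + $11.42 + $74.20 + $92.50 + $63.84 = $616.86
Net pay = $1141.60 − $616.86 = $524.74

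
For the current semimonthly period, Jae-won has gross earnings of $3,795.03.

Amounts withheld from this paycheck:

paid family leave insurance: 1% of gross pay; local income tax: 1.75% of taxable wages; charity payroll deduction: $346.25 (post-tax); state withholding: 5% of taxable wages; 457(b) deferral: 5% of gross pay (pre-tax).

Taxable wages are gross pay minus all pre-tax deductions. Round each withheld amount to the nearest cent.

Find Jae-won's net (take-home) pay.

457(b) deferral: $3,795.03 × 0.05 = $189.75
Taxable wages = $3,795.03 − $189.75 = $3,605.28
Local income tax: $3,605.28 × 0.0175 = $63.09
State withholding: $3,605.28 × 0.05 = $180.26
Paid family leave insurance: $3,795.03 × 0.01 = $37.95
Charity payroll deduction: $346.25
Total deductions = $189.75 + $63.09 + $180.26 + $37.95 + $346.25 = $817.30
Net pay = $3,795.03 − $817.30 = $2,977.73

$2,977.73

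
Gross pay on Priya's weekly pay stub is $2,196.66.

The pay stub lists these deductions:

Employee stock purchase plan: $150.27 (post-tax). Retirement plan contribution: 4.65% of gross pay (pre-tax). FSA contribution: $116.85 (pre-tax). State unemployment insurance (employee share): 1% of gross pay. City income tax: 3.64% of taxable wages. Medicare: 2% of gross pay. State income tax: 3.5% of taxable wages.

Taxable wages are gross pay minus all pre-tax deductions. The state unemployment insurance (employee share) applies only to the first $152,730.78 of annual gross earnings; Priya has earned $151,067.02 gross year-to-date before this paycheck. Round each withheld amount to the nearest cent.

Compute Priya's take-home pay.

Retirement plan contribution: $2,196.66 × 0.0465 = $102.14
FSA contribution: $116.85
Pre-tax total = $102.14 + $116.85 = $218.99
Taxable wages = $2,196.66 − $218.99 = $1,977.67
State income tax: $1,977.67 × 0.035 = $69.22
City income tax: $1,977.67 × 0.0364 = $71.99
State unemployment insurance (employee share): only $152,730.78 − $151,067.02 = $1,663.76 of this check is subject → $1,663.76 × 0.01 = $16.64
Medicare: $2,196.66 × 0.02 = $43.93
Employee stock purchase plan: $150.27
Total deductions = $102.14 + $116.85 + $69.22 + $71.99 + $16.64 + $43.93 + $150.27 = $571.04
Net pay = $2,196.66 − $571.04 = $1,625.62

$1,625.62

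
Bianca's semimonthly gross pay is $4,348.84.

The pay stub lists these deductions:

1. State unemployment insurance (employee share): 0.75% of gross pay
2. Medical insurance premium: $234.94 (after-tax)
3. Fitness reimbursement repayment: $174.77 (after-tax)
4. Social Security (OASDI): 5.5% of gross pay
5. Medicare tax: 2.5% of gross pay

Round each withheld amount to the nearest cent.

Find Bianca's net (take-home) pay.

$3,558.60

Social Security (OASDI): $4,348.84 × 0.055 = $239.19
State unemployment insurance (employee share): $4,348.84 × 0.0075 = $32.62
Medicare tax: $4,348.84 × 0.025 = $108.72
Medical insurance premium: $234.94
Fitness reimbursement repayment: $174.77
Total deductions = $239.19 + $32.62 + $108.72 + $234.94 + $174.77 = $790.24
Net pay = $4,348.84 − $790.24 = $3,558.60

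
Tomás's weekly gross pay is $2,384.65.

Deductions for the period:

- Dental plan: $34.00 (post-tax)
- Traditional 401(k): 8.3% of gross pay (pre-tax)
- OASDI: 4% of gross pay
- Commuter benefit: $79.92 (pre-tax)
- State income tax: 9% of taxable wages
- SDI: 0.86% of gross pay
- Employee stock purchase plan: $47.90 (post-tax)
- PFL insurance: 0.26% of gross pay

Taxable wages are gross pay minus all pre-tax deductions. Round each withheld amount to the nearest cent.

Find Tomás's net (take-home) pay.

$1,713.19

Traditional 401(k): $2,384.65 × 0.083 = $197.93
Commuter benefit: $79.92
Pre-tax total = $197.93 + $79.92 = $277.85
Taxable wages = $2,384.65 − $277.85 = $2,106.80
State income tax: $2,106.80 × 0.09 = $189.61
PFL insurance: $2,384.65 × 0.0026 = $6.20
SDI: $2,384.65 × 0.0086 = $20.51
OASDI: $2,384.65 × 0.04 = $95.39
Dental plan: $34.00
Employee stock purchase plan: $47.90
Total deductions = $197.93 + $79.92 + $189.61 + $6.20 + $20.51 + $95.39 + $34.00 + $47.90 = $671.46
Net pay = $2,384.65 − $671.46 = $1,713.19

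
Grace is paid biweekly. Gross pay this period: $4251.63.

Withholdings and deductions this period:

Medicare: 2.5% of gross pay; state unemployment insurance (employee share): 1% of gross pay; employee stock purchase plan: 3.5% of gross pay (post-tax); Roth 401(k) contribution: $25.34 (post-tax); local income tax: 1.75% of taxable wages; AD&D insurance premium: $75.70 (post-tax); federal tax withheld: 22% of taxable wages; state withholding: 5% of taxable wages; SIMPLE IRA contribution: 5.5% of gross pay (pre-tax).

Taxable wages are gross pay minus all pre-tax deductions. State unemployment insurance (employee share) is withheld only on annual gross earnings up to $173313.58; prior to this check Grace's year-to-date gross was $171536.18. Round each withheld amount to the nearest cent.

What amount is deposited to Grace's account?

$2488.77

SIMPLE IRA contribution: $4251.63 × 0.055 = $233.84
Taxable wages = $4251.63 − $233.84 = $4017.79
Federal tax withheld: $4017.79 × 0.22 = $883.91
State withholding: $4017.79 × 0.05 = $200.89
Local income tax: $4017.79 × 0.0175 = $70.31
State unemployment insurance (employee share): only $173313.58 − $171536.18 = $1777.40 of this check is subject → $1777.40 × 0.01 = $17.77
Medicare: $4251.63 × 0.025 = $106.29
Employee stock purchase plan: $4251.63 × 0.035 = $148.81
AD&D insurance premium: $75.70
Roth 401(k) contribution: $25.34
Total deductions = $233.84 + $883.91 + $200.89 + $70.31 + $17.77 + $106.29 + $148.81 + $75.70 + $25.34 = $1762.86
Net pay = $4251.63 − $1762.86 = $2488.77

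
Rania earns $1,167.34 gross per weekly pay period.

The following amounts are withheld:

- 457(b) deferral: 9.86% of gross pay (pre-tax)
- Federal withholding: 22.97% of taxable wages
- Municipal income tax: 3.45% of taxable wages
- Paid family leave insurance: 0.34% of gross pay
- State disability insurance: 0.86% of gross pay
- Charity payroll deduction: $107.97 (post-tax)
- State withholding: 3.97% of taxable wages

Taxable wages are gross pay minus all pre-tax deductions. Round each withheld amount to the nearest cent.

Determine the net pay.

457(b) deferral: $1,167.34 × 0.0986 = $115.10
Taxable wages = $1,167.34 − $115.10 = $1,052.24
Municipal income tax: $1,052.24 × 0.0345 = $36.30
Federal withholding: $1,052.24 × 0.2297 = $241.70
State withholding: $1,052.24 × 0.0397 = $41.77
Paid family leave insurance: $1,167.34 × 0.0034 = $3.97
State disability insurance: $1,167.34 × 0.0086 = $10.04
Charity payroll deduction: $107.97
Total deductions = $115.10 + $36.30 + $241.70 + $41.77 + $3.97 + $10.04 + $107.97 = $556.85
Net pay = $1,167.34 − $556.85 = $610.49

$610.49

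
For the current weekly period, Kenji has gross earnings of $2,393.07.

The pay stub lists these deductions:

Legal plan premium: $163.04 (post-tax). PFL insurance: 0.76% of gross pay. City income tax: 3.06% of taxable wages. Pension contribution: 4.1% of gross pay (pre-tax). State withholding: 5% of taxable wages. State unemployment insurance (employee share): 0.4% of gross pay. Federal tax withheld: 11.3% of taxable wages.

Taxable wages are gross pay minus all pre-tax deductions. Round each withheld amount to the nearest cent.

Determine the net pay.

Pension contribution: $2,393.07 × 0.041 = $98.12
Taxable wages = $2,393.07 − $98.12 = $2,294.95
City income tax: $2,294.95 × 0.0306 = $70.23
Federal tax withheld: $2,294.95 × 0.113 = $259.33
State withholding: $2,294.95 × 0.05 = $114.75
PFL insurance: $2,393.07 × 0.0076 = $18.19
State unemployment insurance (employee share): $2,393.07 × 0.004 = $9.57
Legal plan premium: $163.04
Total deductions = $98.12 + $70.23 + $259.33 + $114.75 + $18.19 + $9.57 + $163.04 = $733.23
Net pay = $2,393.07 − $733.23 = $1,659.84

$1,659.84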